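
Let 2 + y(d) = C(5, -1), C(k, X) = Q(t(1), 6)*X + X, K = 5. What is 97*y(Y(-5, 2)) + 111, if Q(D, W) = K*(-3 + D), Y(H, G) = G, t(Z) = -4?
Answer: 3215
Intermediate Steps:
Q(D, W) = -15 + 5*D (Q(D, W) = 5*(-3 + D) = -15 + 5*D)
C(k, X) = -34*X (C(k, X) = (-15 + 5*(-4))*X + X = (-15 - 20)*X + X = -35*X + X = -34*X)
y(d) = 32 (y(d) = -2 - 34*(-1) = -2 + 34 = 32)
97*y(Y(-5, 2)) + 111 = 97*32 + 111 = 3104 + 111 = 3215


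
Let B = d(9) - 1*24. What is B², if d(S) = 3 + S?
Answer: 144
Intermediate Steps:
B = -12 (B = (3 + 9) - 1*24 = 12 - 24 = -12)
B² = (-12)² = 144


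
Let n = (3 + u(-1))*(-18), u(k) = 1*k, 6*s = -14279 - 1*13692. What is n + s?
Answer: -28187/6 ≈ -4697.8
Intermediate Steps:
s = -27971/6 (s = (-14279 - 1*13692)/6 = (-14279 - 13692)/6 = (1/6)*(-27971) = -27971/6 ≈ -4661.8)
u(k) = k
n = -36 (n = (3 - 1)*(-18) = 2*(-18) = -36)
n + s = -36 - 27971/6 = -28187/6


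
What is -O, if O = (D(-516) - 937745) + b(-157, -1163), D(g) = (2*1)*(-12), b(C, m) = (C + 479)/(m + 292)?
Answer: 816797121/871 ≈ 9.3777e+5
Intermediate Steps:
b(C, m) = (479 + C)/(292 + m)
D(g) = -24 (D(g) = 2*(-12) = -24)
O = -816797121/871 (O = (-24 - 937745) + (479 - 157)/(292 - 1163) = -937769 + 322/(-871) = -937769 - 1/871*322 = -937769 - 322/871 = -816797121/871 ≈ -9.3777e+5)
-O = -1*(-816797121/871) = 816797121/871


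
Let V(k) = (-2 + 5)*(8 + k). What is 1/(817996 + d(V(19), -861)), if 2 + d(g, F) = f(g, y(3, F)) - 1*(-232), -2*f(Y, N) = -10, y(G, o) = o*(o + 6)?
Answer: 1/818231 ≈ 1.2221e-6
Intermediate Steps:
y(G, o) = o*(6 + o)
f(Y, N) = 5 (f(Y, N) = -1/2*(-10) = 5)
V(k) = 24 + 3*k (V(k) = 3*(8 + k) = 24 + 3*k)
d(g, F) = 235 (d(g, F) = -2 + (5 - 1*(-232)) = -2 + (5 + 232) = -2 + 237 = 235)
1/(817996 + d(V(19), -861)) = 1/(817996 + 235) = 1/818231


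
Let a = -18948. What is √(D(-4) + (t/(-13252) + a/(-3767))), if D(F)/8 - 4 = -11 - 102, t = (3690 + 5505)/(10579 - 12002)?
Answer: I*√1093723970682303173236523/35518282066 ≈ 29.444*I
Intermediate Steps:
t = -9195/1423 (t = 9195/(-1423) = 9195*(-1/1423) = -9195/1423 ≈ -6.4617)
D(F) = -872 (D(F) = 32 + 8*(-11 - 102) = 32 + 8*(-113) = 32 - 904 = -872)
√(D(-4) + (t/(-13252) + a/(-3767))) = √(-872 + (-9195/1423/(-13252) - 18948/(-3767))) = √(-872 + (-9195/1423*(-1/13252) - 18948*(-1/3767))) = √(-872 + (9195/18857596 + 18948/3767)) = √(-872 + 357348366573/71036564132) = √(-61586535556531/71036564132) = I*√1093723970682303173236523/35518282066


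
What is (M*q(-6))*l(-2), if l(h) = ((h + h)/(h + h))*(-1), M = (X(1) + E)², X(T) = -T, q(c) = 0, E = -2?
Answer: 0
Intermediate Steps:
M = 9 (M = (-1*1 - 2)² = (-1 - 2)² = (-3)² = 9)
l(h) = -1 (l(h) = ((2*h)/((2*h)))*(-1) = ((2*h)*(1/(2*h)))*(-1) = 1*(-1) = -1)
(M*q(-6))*l(-2) = (9*0)*(-1) = 0*(-1) = 0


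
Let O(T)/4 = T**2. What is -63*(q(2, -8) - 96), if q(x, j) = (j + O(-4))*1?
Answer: 2520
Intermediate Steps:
O(T) = 4*T**2
q(x, j) = 64 + j (q(x, j) = (j + 4*(-4)**2)*1 = (j + 4*16)*1 = (j + 64)*1 = (64 + j)*1 = 64 + j)
-63*(q(2, -8) - 96) = -63*((64 - 8) - 96) = -63*(56 - 96) = -63*(-40) = 2520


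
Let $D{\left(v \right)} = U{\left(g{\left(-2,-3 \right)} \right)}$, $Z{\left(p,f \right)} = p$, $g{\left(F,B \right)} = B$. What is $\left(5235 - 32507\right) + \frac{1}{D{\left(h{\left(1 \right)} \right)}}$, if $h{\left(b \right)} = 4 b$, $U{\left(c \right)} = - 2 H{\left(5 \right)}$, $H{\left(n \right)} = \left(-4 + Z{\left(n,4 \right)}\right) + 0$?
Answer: $- \frac{54545}{2} \approx -27273.0$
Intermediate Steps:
$H{\left(n \right)} = -4 + n$ ($H{\left(n \right)} = \left(-4 + n\right) + 0 = -4 + n$)
$U{\left(c \right)} = -2$ ($U{\left(c \right)} = - 2 \left(-4 + 5\right) = \left(-2\right) 1 = -2$)
$D{\left(v \right)} = -2$
$\left(5235 - 32507\right) + \frac{1}{D{\left(h{\left(1 \right)} \right)}} = \left(5235 - 32507\right) + \frac{1}{-2} = -27272 - \frac{1}{2} = - \frac{54545}{2}$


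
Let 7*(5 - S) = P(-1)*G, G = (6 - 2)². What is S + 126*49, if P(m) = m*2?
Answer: 43285/7 ≈ 6183.6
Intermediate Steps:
G = 16 (G = 4² = 16)
P(m) = 2*m
S = 67/7 (S = 5 - 2*(-1)*16/7 = 5 - (-2)*16/7 = 5 - ⅐*(-32) = 5 + 32/7 = 67/7 ≈ 9.5714)
S + 126*49 = 67/7 + 126*49 = 67/7 + 6174 = 43285/7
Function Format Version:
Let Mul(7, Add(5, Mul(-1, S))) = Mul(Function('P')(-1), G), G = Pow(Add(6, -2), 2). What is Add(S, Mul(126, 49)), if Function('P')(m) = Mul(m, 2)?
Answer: Rational(43285, 7) ≈ 6183.6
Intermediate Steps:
G = 16 (G = Pow(4, 2) = 16)
Function('P')(m) = Mul(2, m)
S = Rational(67, 7) (S = Add(5, Mul(Rational(-1, 7), Mul(Mul(2, -1), 16))) = Add(5, Mul(Rational(-1, 7), Mul(-2, 16))) = Add(5, Mul(Rational(-1, 7), -32)) = Add(5, Rational(32, 7)) = Rational(67, 7) ≈ 9.5714)
Add(S, Mul(126, 49)) = Add(Rational(67, 7), Mul(126, 49)) = Add(Rational(67, 7), 6174) = Rational(43285, 7)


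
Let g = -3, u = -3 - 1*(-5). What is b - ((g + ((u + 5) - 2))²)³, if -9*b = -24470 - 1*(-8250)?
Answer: 15644/9 ≈ 1738.2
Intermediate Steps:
u = 2 (u = -3 + 5 = 2)
b = 16220/9 (b = -(-24470 - 1*(-8250))/9 = -(-24470 + 8250)/9 = -⅑*(-16220) = 16220/9 ≈ 1802.2)
b - ((g + ((u + 5) - 2))²)³ = 16220/9 - ((-3 + ((2 + 5) - 2))²)³ = 16220/9 - ((-3 + (7 - 2))²)³ = 16220/9 - ((-3 + 5)²)³ = 16220/9 - (2²)³ = 16220/9 - 1*4³ = 16220/9 - 1*64 = 16220/9 - 64 = 15644/9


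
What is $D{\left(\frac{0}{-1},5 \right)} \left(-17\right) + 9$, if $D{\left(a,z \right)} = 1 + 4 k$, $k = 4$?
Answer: $-280$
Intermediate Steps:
$D{\left(a,z \right)} = 17$ ($D{\left(a,z \right)} = 1 + 4 \cdot 4 = 1 + 16 = 17$)
$D{\left(\frac{0}{-1},5 \right)} \left(-17\right) + 9 = 17 \left(-17\right) + 9 = -289 + 9 = -280$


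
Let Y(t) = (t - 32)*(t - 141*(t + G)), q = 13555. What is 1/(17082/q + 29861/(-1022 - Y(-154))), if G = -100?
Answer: 89893208590/113688114371 ≈ 0.79070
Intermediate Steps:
Y(t) = (-32 + t)*(14100 - 140*t) (Y(t) = (t - 32)*(t - 141*(t - 100)) = (-32 + t)*(t - 141*(-100 + t)) = (-32 + t)*(t + (14100 - 141*t)) = (-32 + t)*(14100 - 140*t))
1/(17082/q + 29861/(-1022 - Y(-154))) = 1/(17082/13555 + 29861/(-1022 - (-451200 - 140*(-154)**2 + 18580*(-154)))) = 1/(17082*(1/13555) + 29861/(-1022 - (-451200 - 140*23716 - 2861320))) = 1/(17082/13555 + 29861/(-1022 - (-451200 - 3320240 - 2861320))) = 1/(17082/13555 + 29861/(-1022 - 1*(-6632760))) = 1/(17082/13555 + 29861/(-1022 + 6632760)) = 1/(17082/13555 + 29861/6631738) = 1/(113688114371/89893208590) = 89893208590/113688114371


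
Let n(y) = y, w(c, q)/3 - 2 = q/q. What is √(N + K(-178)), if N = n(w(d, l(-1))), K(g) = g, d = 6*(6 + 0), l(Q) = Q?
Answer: 13*I ≈ 13.0*I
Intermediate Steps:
d = 36 (d = 6*6 = 36)
w(c, q) = 9 (w(c, q) = 6 + 3*(q/q) = 6 + 3*1 = 6 + 3 = 9)
N = 9
√(N + K(-178)) = √(9 - 178) = √(-169) = 13*I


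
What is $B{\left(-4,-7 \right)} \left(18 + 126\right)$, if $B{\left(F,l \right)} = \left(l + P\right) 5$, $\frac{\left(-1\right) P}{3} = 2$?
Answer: $-9360$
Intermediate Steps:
$P = -6$ ($P = \left(-3\right) 2 = -6$)
$B{\left(F,l \right)} = -30 + 5 l$ ($B{\left(F,l \right)} = \left(l - 6\right) 5 = \left(-6 + l\right) 5 = -30 + 5 l$)
$B{\left(-4,-7 \right)} \left(18 + 126\right) = \left(-30 + 5 \left(-7\right)\right) \left(18 + 126\right) = \left(-30 - 35\right) 144 = \left(-65\right) 144 = -9360$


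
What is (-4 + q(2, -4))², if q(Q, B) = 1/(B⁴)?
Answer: 1046529/65536 ≈ 15.969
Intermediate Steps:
q(Q, B) = B⁻⁴
(-4 + q(2, -4))² = (-4 + (-4)⁻⁴)² = (-4 + 1/256)² = (-1023/256)² = 1046529/65536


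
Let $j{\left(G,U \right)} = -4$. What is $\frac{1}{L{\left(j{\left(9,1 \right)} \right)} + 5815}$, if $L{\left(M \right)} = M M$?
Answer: $\frac{1}{5831} \approx 0.0001715$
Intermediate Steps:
$L{\left(M \right)} = M^{2}$
$\frac{1}{L{\left(j{\left(9,1 \right)} \right)} + 5815} = \frac{1}{\left(-4\right)^{2} + 5815} = \frac{1}{16 + 5815} = \frac{1}{5831}$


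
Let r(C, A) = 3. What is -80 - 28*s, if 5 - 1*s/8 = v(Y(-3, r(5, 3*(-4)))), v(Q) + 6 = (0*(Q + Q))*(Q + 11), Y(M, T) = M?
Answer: -2544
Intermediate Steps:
v(Q) = -6 (v(Q) = -6 + (0*(Q + Q))*(Q + 11) = -6 + (0*(2*Q))*(11 + Q) = -6 + 0*(11 + Q) = -6 + 0 = -6)
s = 88 (s = 40 - 8*(-6) = 40 + 48 = 88)
-80 - 28*s = -80 - 28*88 = -80 - 2464 = -2544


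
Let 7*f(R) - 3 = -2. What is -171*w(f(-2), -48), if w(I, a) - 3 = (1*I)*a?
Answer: 4617/7 ≈ 659.57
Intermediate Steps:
f(R) = 1/7 (f(R) = 3/7 + (1/7)*(-2) = 3/7 - 2/7 = 1/7)
w(I, a) = 3 + I*a (w(I, a) = 3 + (1*I)*a = 3 + I*a)
-171*w(f(-2), -48) = -171*(3 + (1/7)*(-48)) = -171*(3 - 48/7) = -171*(-27/7) = 4617/7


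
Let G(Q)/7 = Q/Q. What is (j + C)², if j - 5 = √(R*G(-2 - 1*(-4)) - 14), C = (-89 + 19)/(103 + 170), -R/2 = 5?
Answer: -93539/1521 + 740*I*√21/39 ≈ -61.498 + 86.951*I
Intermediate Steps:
R = -10 (R = -2*5 = -10)
G(Q) = 7 (G(Q) = 7*(Q/Q) = 7*1 = 7)
C = -10/39 (C = -70/273 = -70*1/273 = -10/39 ≈ -0.25641)
j = 5 + 2*I*√21 (j = 5 + √(-10*7 - 14) = 5 + √(-70 - 14) = 5 + √(-84) = 5 + 2*I*√21 ≈ 5.0 + 9.1651*I)
(j + C)² = ((5 + 2*I*√21) - 10/39)² = (185/39 + 2*I*√21)²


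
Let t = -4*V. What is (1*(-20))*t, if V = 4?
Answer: 320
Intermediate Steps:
t = -16 (t = -4*4 = -16)
(1*(-20))*t = (1*(-20))*(-16) = -20*(-16) = 320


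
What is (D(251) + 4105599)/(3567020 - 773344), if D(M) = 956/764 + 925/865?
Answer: 135661384439/92311436068 ≈ 1.4696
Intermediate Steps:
D(M) = 76682/33043 (D(M) = 956*(1/764) + 925*(1/865) = 239/191 + 185/173 = 76682/33043)
(D(251) + 4105599)/(3567020 - 773344) = (76682/33043 + 4105599)/(3567020 - 773344) = (135661384439/33043)/2793676 = (135661384439/33043)*(1/2793676) = 135661384439/92311436068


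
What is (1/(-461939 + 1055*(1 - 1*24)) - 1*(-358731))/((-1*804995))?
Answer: -174416447123/391391788980 ≈ -0.44563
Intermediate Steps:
(1/(-461939 + 1055*(1 - 1*24)) - 1*(-358731))/((-1*804995)) = (1/(-461939 + 1055*(1 - 24)) + 358731)/(-804995) = (1/(-461939 + 1055*(-23)) + 358731)*(-1/804995) = (1/(-461939 - 24265) + 358731)*(-1/804995) = (1/(-486204) + 358731)*(-1/804995) = (-1/486204 + 358731)*(-1/804995) = (174416447123/486204)*(-1/804995) = -174416447123/391391788980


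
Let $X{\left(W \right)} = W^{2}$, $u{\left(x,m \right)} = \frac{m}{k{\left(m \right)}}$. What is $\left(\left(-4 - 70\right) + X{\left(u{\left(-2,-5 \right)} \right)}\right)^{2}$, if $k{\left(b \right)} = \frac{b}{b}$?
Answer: $2401$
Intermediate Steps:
$k{\left(b \right)} = 1$
$u{\left(x,m \right)} = m$ ($u{\left(x,m \right)} = \frac{m}{1} = m 1 = m$)
$\left(\left(-4 - 70\right) + X{\left(u{\left(-2,-5 \right)} \right)}\right)^{2} = \left(\left(-4 - 70\right) + \left(-5\right)^{2}\right)^{2} = \left(\left(-4 - 70\right) + 25\right)^{2} = \left(-74 + 25\right)^{2} = \left(-49\right)^{2} = 2401$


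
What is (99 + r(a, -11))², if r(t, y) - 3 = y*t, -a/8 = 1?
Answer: 36100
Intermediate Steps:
a = -8 (a = -8*1 = -8)
r(t, y) = 3 + t*y (r(t, y) = 3 + y*t = 3 + t*y)
(99 + r(a, -11))² = (99 + (3 - 8*(-11)))² = (99 + (3 + 88))² = (99 + 91)² = 190² = 36100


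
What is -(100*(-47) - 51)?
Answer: 4751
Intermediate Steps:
-(100*(-47) - 51) = -(-4700 - 51) = -1*(-4751) = 4751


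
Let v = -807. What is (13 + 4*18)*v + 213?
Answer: -68382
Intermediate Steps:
(13 + 4*18)*v + 213 = (13 + 4*18)*(-807) + 213 = (13 + 72)*(-807) + 213 = 85*(-807) + 213 = -68595 + 213 = -68382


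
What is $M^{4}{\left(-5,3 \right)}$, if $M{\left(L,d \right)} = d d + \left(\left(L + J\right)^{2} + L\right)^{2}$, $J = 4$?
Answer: $390625$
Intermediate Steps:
$M{\left(L,d \right)} = d^{2} + \left(L + \left(4 + L\right)^{2}\right)^{2}$ ($M{\left(L,d \right)} = d d + \left(\left(L + 4\right)^{2} + L\right)^{2} = d^{2} + \left(\left(4 + L\right)^{2} + L\right)^{2} = d^{2} + \left(L + \left(4 + L\right)^{2}\right)^{2}$)
$M^{4}{\left(-5,3 \right)} = \left(3^{2} + \left(-5 + \left(4 - 5\right)^{2}\right)^{2}\right)^{4} = \left(9 + \left(-5 + \left(-1\right)^{2}\right)^{2}\right)^{4} = \left(9 + \left(-5 + 1\right)^{2}\right)^{4} = \left(9 + \left(-4\right)^{2}\right)^{4} = \left(9 + 16\right)^{4} = 25^{4} = 390625$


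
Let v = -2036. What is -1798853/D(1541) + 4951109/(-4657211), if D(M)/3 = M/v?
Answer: 741602088531847/936099411 ≈ 7.9223e+5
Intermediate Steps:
D(M) = -3*M/2036 (D(M) = 3*(M/(-2036)) = 3*(M*(-1/2036)) = 3*(-M/2036) = -3*M/2036)
-1798853/D(1541) + 4951109/(-4657211) = -1798853/((-3/2036*1541)) + 4951109/(-4657211) = -1798853/(-4623/2036) + 4951109*(-1/4657211) = -1798853*(-2036/4623) - 4951109/4657211 = 159237596/201 - 4951109/4657211 = 741602088531847/936099411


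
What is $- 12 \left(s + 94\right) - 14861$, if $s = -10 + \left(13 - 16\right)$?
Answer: $-15833$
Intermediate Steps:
$s = -13$ ($s = -10 - 3 = -13$)
$- 12 \left(s + 94\right) - 14861 = - 12 \left(-13 + 94\right) - 14861 = \left(-12\right) 81 - 14861 = -972 - 14861 = -15833$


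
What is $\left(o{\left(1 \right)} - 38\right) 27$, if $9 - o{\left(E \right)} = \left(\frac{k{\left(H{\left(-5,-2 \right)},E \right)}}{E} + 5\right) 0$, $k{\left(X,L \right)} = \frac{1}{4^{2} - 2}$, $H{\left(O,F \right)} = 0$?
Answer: $-783$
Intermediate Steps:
$k{\left(X,L \right)} = \frac{1}{14}$ ($k{\left(X,L \right)} = \frac{1}{16 - 2} = \frac{1}{14}$)
$o{\left(E \right)} = 9$ ($o{\left(E \right)} = 9 - \left(\frac{1}{14 E} + 5\right) 0 = 9 - \left(5 + \frac{1}{14 E}\right) 0 = 9 - 0 = 9 + 0 = 9$)
$\left(o{\left(1 \right)} - 38\right) 27 = \left(9 - 38\right) 27 = \left(-29\right) 27 = -783$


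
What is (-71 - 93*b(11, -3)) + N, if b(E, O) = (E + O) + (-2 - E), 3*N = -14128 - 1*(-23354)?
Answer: 10408/3 ≈ 3469.3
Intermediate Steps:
N = 9226/3 (N = (-14128 - 1*(-23354))/3 = (-14128 + 23354)/3 = (⅓)*9226 = 9226/3 ≈ 3075.3)
b(E, O) = -2 + O
(-71 - 93*b(11, -3)) + N = (-71 - 93*(-2 - 3)) + 9226/3 = (-71 - 93*(-5)) + 9226/3 = (-71 + 465) + 9226/3 = 394 + 9226/3 = 10408/3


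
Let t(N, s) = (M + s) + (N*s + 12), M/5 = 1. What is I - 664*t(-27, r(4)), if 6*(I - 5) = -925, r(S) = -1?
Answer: -172207/6 ≈ -28701.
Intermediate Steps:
M = 5 (M = 5*1 = 5)
I = -895/6 (I = 5 + (1/6)*(-925) = 5 - 925/6 = -895/6 ≈ -149.17)
t(N, s) = 17 + s + N*s (t(N, s) = (5 + s) + (N*s + 12) = (5 + s) + (12 + N*s) = 17 + s + N*s)
I - 664*t(-27, r(4)) = -895/6 - 664*(17 - 1 - 27*(-1)) = -895/6 - 664*(17 - 1 + 27) = -895/6 - 664*43 = -895/6 - 28552 = -172207/6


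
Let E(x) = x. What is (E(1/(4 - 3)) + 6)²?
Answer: 49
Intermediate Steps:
(E(1/(4 - 3)) + 6)² = (1/(4 - 3) + 6)² = (1/1 + 6)² = (1 + 6)² = 7² = 49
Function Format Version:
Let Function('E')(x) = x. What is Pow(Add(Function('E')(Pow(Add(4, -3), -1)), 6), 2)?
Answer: 49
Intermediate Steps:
Pow(Add(Function('E')(Pow(Add(4, -3), -1)), 6), 2) = Pow(Add(Pow(Add(4, -3), -1), 6), 2) = Pow(Add(Pow(1, -1), 6), 2) = Pow(Add(1, 6), 2) = Pow(7, 2) = 49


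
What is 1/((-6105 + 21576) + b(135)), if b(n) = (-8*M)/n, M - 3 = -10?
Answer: 135/2088641 ≈ 6.4635e-5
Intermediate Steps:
M = -7 (M = 3 - 10 = -7)
b(n) = 56/n (b(n) = (-8*(-7))/n = 56/n)
1/((-6105 + 21576) + b(135)) = 1/((-6105 + 21576) + 56/135) = 1/(15471 + 56*(1/135)) = 1/(15471 + 56/135) = 1/(2088641/135) = 135/2088641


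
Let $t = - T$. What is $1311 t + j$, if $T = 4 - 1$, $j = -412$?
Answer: $-4345$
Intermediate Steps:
$T = 3$ ($T = 4 - 1 = 3$)
$t = -3$ ($t = \left(-1\right) 3 = -3$)
$1311 t + j = 1311 \left(-3\right) - 412 = -3933 - 412 = -4345$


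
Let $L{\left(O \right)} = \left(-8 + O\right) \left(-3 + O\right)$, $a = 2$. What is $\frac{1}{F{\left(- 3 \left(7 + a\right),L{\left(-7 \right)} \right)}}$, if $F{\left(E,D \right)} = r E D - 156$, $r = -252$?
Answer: $\frac{1}{1020444} \approx 9.7997 \cdot 10^{-7}$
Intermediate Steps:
$F{\left(E,D \right)} = -156 - 252 D E$ ($F{\left(E,D \right)} = - 252 E D - 156 = - 252 D E - 156 = -156 - 252 D E$)
$\frac{1}{F{\left(- 3 \left(7 + a\right),L{\left(-7 \right)} \right)}} = \frac{1}{-156 - 252 \left(24 + \left(-7\right)^{2} - -77\right) \left(- 3 \left(7 + 2\right)\right)} = \frac{1}{-156 - 252 \left(24 + 49 + 77\right) \left(\left(-3\right) 9\right)} = \frac{1}{-156 - 37800 \left(-27\right)} = \frac{1}{-156 + 1020600} = \frac{1}{1020444}$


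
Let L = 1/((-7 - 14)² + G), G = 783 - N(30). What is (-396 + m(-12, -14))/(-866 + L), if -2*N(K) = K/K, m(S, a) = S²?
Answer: 2449/8416 ≈ 0.29099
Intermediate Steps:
N(K) = -½ (N(K) = -K/(2*K) = -½*1 = -½)
G = 1567/2 (G = 783 - 1*(-½) = 783 + ½ = 1567/2 ≈ 783.50)
L = 2/2449 (L = 1/((-7 - 14)² + 1567/2) = 1/((-21)² + 1567/2) = 1/(441 + 1567/2) = 1/(2449/2) = 2/2449 ≈ 0.00081666)
(-396 + m(-12, -14))/(-866 + L) = (-396 + (-12)²)/(-866 + 2/2449) = (-396 + 144)/(-2120832/2449) = -252*(-2449/2120832) = 2449/8416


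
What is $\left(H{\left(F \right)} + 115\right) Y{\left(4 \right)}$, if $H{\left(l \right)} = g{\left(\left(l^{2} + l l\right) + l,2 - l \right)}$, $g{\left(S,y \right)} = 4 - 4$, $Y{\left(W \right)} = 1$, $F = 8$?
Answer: $115$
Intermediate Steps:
$g{\left(S,y \right)} = 0$
$H{\left(l \right)} = 0$
$\left(H{\left(F \right)} + 115\right) Y{\left(4 \right)} = \left(0 + 115\right) 1 = 115 \cdot 1 = 115$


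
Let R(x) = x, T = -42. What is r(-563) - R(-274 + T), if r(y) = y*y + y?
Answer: 316722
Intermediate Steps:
r(y) = y + y**2 (r(y) = y**2 + y = y + y**2)
r(-563) - R(-274 + T) = -563*(1 - 563) - (-274 - 42) = -563*(-562) - 1*(-316) = 316406 + 316 = 316722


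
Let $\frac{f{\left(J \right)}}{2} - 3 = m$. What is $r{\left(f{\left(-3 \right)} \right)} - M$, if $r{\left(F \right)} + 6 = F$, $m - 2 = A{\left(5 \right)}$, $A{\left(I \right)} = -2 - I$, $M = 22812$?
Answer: $-22822$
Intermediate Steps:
$m = -5$ ($m = 2 - 7 = -5$)
$f{\left(J \right)} = -4$ ($f{\left(J \right)} = 6 + 2 \left(-5\right) = 6 - 10 = -4$)
$r{\left(F \right)} = -6 + F$
$r{\left(f{\left(-3 \right)} \right)} - M = \left(-6 - 4\right) - 22812 = -10 - 22812 = -22822$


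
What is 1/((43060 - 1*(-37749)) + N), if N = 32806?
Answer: 1/113615 ≈ 8.8017e-6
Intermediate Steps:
1/((43060 - 1*(-37749)) + N) = 1/((43060 - 1*(-37749)) + 32806) = 1/((43060 + 37749) + 32806) = 1/(80809 + 32806) = 1/113615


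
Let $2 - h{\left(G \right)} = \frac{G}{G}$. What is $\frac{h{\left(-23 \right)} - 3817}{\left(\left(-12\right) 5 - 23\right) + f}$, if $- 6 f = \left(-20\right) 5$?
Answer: $\frac{11448}{199} \approx 57.528$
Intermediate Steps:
$f = \frac{50}{3}$ ($f = - \frac{\left(-20\right) 5}{6} = \left(- \frac{1}{6}\right) \left(-100\right) = \frac{50}{3} \approx 16.667$)
$h{\left(G \right)} = 1$ ($h{\left(G \right)} = 2 - \frac{G}{G} = 2 - 1 = 1$)
$\frac{h{\left(-23 \right)} - 3817}{\left(\left(-12\right) 5 - 23\right) + f} = \frac{1 - 3817}{\left(\left(-12\right) 5 - 23\right) + \frac{50}{3}} = - \frac{3816}{\left(-60 - 23\right) + \frac{50}{3}} = - \frac{3816}{-83 + \frac{50}{3}} = - \frac{3816}{- \frac{199}{3}} = \left(-3816\right) \left(- \frac{3}{199}\right) = \frac{11448}{199}$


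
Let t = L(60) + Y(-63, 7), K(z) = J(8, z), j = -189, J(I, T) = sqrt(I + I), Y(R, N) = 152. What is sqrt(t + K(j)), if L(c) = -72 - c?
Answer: 2*sqrt(6) ≈ 4.8990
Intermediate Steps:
J(I, T) = sqrt(2)*sqrt(I) (J(I, T) = sqrt(2*I) = sqrt(2)*sqrt(I))
K(z) = 4 (K(z) = sqrt(2)*sqrt(8) = sqrt(2)*(2*sqrt(2)) = 4)
t = 20 (t = (-72 - 1*60) + 152 = (-72 - 60) + 152 = -132 + 152 = 20)
sqrt(t + K(j)) = sqrt(20 + 4) = sqrt(24) = 2*sqrt(6)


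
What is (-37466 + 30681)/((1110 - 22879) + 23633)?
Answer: -6785/1864 ≈ -3.6400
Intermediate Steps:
(-37466 + 30681)/((1110 - 22879) + 23633) = -6785/(-21769 + 23633) = -6785/1864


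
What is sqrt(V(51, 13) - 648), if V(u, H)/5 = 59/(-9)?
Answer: I*sqrt(6127)/3 ≈ 26.092*I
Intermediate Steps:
V(u, H) = -295/9 (V(u, H) = 5*(59/(-9)) = 5*(59*(-1/9)) = 5*(-59/9) = -295/9)
sqrt(V(51, 13) - 648) = sqrt(-295/9 - 648) = sqrt(-6127/9) = I*sqrt(6127)/3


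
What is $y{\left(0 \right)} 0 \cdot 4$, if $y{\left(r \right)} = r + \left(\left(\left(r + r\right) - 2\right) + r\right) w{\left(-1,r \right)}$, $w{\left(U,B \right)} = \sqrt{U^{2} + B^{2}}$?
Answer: $0$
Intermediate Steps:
$w{\left(U,B \right)} = \sqrt{B^{2} + U^{2}}$
$y{\left(r \right)} = r + \sqrt{1 + r^{2}} \left(-2 + 3 r\right)$ ($y{\left(r \right)} = r + \left(\left(\left(r + r\right) - 2\right) + r\right) \sqrt{r^{2} + \left(-1\right)^{2}} = r + \left(\left(2 r - 2\right) + r\right) \sqrt{r^{2} + 1} = r + \left(\left(-2 + 2 r\right) + r\right) \sqrt{1 + r^{2}} = r + \left(-2 + 3 r\right) \sqrt{1 + r^{2}} = r + \sqrt{1 + r^{2}} \left(-2 + 3 r\right)$)
$y{\left(0 \right)} 0 \cdot 4 = \left(0 - 2 \sqrt{1 + 0^{2}} + 3 \cdot 0 \sqrt{1 + 0^{2}}\right) 0 \cdot 4 = \left(0 - 2 \sqrt{1 + 0} + 3 \cdot 0 \sqrt{1 + 0}\right) 0 \cdot 4 = \left(0 - 2 \sqrt{1} + 3 \cdot 0 \sqrt{1}\right) 0 \cdot 4 = \left(0 - 2 + 3 \cdot 0 \cdot 1\right) 0 \cdot 4 = \left(0 - 2 + 0\right) 0 \cdot 4 = \left(-2\right) 0 \cdot 4 = 0 \cdot 4 = 0$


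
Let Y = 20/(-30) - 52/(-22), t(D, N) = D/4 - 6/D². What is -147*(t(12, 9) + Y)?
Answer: -60221/88 ≈ -684.33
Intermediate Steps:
t(D, N) = -6/D² + D/4 (t(D, N) = D*(¼) - 6/D² = D/4 - 6/D² = -6/D² + D/4)
Y = 56/33 (Y = 20*(-1/30) - 52*(-1/22) = -⅔ + 26/11 = 56/33 ≈ 1.6970)
-147*(t(12, 9) + Y) = -147*((-6/12² + (¼)*12) + 56/33) = -147*((-6*1/144 + 3) + 56/33) = -147*((-1/24 + 3) + 56/33) = -147*(71/24 + 56/33) = -147*1229/264 = -60221/88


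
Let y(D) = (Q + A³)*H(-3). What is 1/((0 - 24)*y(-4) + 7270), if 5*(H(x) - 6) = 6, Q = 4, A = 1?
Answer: 1/6406 ≈ 0.00015610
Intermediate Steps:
H(x) = 36/5 (H(x) = 6 + (⅕)*6 = 6 + 6/5 = 36/5)
y(D) = 36 (y(D) = (4 + 1³)*(36/5) = (4 + 1)*(36/5) = 5*(36/5) = 36)
1/((0 - 24)*y(-4) + 7270) = 1/((0 - 24)*36 + 7270) = 1/(-24*36 + 7270) = 1/(-864 + 7270) = 1/6406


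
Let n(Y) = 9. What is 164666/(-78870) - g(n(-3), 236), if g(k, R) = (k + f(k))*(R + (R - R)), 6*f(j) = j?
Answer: -97802263/39435 ≈ -2480.1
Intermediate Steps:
f(j) = j/6
g(k, R) = 7*R*k/6 (g(k, R) = (k + k/6)*(R + (R - R)) = (7*k/6)*(R + 0) = (7*k/6)*R = 7*R*k/6)
164666/(-78870) - g(n(-3), 236) = 164666/(-78870) - 7*236*9/6 = 164666*(-1/78870) - 1*2478 = -82333/39435 - 2478 = -97802263/39435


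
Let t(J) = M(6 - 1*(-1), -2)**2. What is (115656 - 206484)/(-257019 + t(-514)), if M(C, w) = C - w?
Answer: 15138/42823 ≈ 0.35350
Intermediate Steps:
t(J) = 81 (t(J) = ((6 - 1*(-1)) - 1*(-2))**2 = ((6 + 1) + 2)**2 = (7 + 2)**2 = 9**2 = 81)
(115656 - 206484)/(-257019 + t(-514)) = (115656 - 206484)/(-257019 + 81) = -90828/(-256938) = -90828*(-1/256938) = 15138/42823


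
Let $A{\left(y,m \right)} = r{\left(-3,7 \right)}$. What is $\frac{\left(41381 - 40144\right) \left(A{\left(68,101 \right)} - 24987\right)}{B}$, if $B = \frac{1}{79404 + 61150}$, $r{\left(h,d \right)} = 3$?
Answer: $-4343850605232$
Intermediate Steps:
$A{\left(y,m \right)} = 3$
$B = \frac{1}{140554} \approx 7.1147 \cdot 10^{-6}$
$\frac{\left(41381 - 40144\right) \left(A{\left(68,101 \right)} - 24987\right)}{B} = \left(41381 - 40144\right) \left(3 - 24987\right) \frac{1}{\frac{1}{140554}} = 1237 \left(-24984\right) 140554 = \left(-30905208\right) 140554 = -4343850605232$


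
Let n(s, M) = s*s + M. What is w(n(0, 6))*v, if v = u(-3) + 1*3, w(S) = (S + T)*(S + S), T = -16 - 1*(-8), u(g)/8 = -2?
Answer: 312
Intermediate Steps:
u(g) = -16 (u(g) = 8*(-2) = -16)
n(s, M) = M + s² (n(s, M) = s² + M = M + s²)
T = -8 (T = -16 + 8 = -8)
w(S) = 2*S*(-8 + S) (w(S) = (S - 8)*(S + S) = (-8 + S)*(2*S) = 2*S*(-8 + S))
v = -13 (v = -16 + 1*3 = -16 + 3 = -13)
w(n(0, 6))*v = (2*(6 + 0²)*(-8 + (6 + 0²)))*(-13) = (2*(6 + 0)*(-8 + (6 + 0)))*(-13) = (2*6*(-8 + 6))*(-13) = (2*6*(-2))*(-13) = -24*(-13) = 312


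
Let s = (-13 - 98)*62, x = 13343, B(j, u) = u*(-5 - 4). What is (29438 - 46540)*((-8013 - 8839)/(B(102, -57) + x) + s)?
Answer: 203885435011/1732 ≈ 1.1772e+8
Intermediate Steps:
B(j, u) = -9*u (B(j, u) = u*(-9) = -9*u)
s = -6882 (s = -111*62 = -6882)
(29438 - 46540)*((-8013 - 8839)/(B(102, -57) + x) + s) = (29438 - 46540)*((-8013 - 8839)/(-9*(-57) + 13343) - 6882) = -17102*(-16852/(513 + 13343) - 6882) = -17102*(-16852/13856 - 6882) = -17102*(-16852*1/13856 - 6882) = -17102*(-4213/3464 - 6882) = -17102*(-23843461/3464) = 203885435011/1732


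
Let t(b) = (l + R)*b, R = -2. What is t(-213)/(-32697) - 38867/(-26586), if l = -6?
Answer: 6484295/4599378 ≈ 1.4098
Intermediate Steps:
t(b) = -8*b (t(b) = (-6 - 2)*b = -8*b)
t(-213)/(-32697) - 38867/(-26586) = -8*(-213)/(-32697) - 38867/(-26586) = 1704*(-1/32697) - 38867*(-1/26586) = -568/10899 + 38867/26586 = 6484295/4599378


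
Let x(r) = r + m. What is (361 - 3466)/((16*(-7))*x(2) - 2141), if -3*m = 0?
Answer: 621/473 ≈ 1.3129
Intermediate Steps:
m = 0 (m = -1/3*0 = 0)
x(r) = r (x(r) = r + 0 = r)
(361 - 3466)/((16*(-7))*x(2) - 2141) = (361 - 3466)/((16*(-7))*2 - 2141) = -3105/(-112*2 - 2141) = -3105/(-224 - 2141) = -3105/(-2365) = -3105*(-1/2365) = 621/473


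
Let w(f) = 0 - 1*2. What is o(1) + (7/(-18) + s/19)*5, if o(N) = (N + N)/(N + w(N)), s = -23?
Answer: -3419/342 ≈ -9.9971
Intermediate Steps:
w(f) = -2 (w(f) = 0 - 2 = -2)
o(N) = 2*N/(-2 + N) (o(N) = (N + N)/(N - 2) = (2*N)/(-2 + N) = 2*N/(-2 + N))
o(1) + (7/(-18) + s/19)*5 = 2*1/(-2 + 1) + (7/(-18) - 23/19)*5 = 2*1/(-1) + (7*(-1/18) - 23*1/19)*5 = 2*1*(-1) + (-7/18 - 23/19)*5 = -2 - 547/342*5 = -2 - 2735/342 = -3419/342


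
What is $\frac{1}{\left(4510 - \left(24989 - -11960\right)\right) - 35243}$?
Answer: $- \frac{1}{67682} \approx -1.4775 \cdot 10^{-5}$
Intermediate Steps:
$\frac{1}{\left(4510 - \left(24989 - -11960\right)\right) - 35243} = \frac{1}{\left(4510 - \left(24989 + 11960\right)\right) - 35243} = \frac{1}{\left(4510 - 36949\right) - 35243} = \frac{1}{-32439 - 35243} = \frac{1}{-67682} = - \frac{1}{67682}$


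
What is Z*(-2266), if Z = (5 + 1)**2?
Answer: -81576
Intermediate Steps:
Z = 36 (Z = 6**2 = 36)
Z*(-2266) = 36*(-2266) = -81576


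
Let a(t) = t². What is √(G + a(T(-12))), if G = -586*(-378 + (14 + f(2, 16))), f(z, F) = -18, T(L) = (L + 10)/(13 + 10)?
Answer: 28*√151043/23 ≈ 473.13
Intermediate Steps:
T(L) = 10/23 + L/23 (T(L) = (10 + L)/23 = (10 + L)*(1/23) = 10/23 + L/23)
G = 223852 (G = -586*(-378 + (14 - 18)) = -586*(-378 - 4) = -586*(-382) = 223852)
√(G + a(T(-12))) = √(223852 + (10/23 + (1/23)*(-12))²) = √(223852 + (10/23 - 12/23)²) = √(223852 + (-2/23)²) = √(223852 + 4/529) = √(118417712/529) = 28*√151043/23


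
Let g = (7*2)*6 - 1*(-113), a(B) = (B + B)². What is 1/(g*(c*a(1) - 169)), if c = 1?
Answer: -1/32505 ≈ -3.0764e-5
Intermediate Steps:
a(B) = 4*B² (a(B) = (2*B)² = 4*B²)
g = 197 (g = 14*6 + 113 = 84 + 113 = 197)
1/(g*(c*a(1) - 169)) = 1/(197*(1*(4*1²) - 169)) = 1/(197*(1*(4*1) - 169)) = 1/(197*(1*4 - 169)) = 1/(197*(4 - 169)) = 1/(197*(-165)) = 1/(-32505) = -1/32505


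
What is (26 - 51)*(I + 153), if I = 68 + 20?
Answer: -6025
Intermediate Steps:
I = 88
(26 - 51)*(I + 153) = (26 - 51)*(88 + 153) = -25*241 = -6025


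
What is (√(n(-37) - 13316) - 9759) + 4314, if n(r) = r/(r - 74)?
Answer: -5445 + I*√119841/3 ≈ -5445.0 + 115.39*I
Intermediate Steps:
n(r) = r/(-74 + r)
(√(n(-37) - 13316) - 9759) + 4314 = (√(-37/(-74 - 37) - 13316) - 9759) + 4314 = (√(-37/(-111) - 13316) - 9759) + 4314 = (√(-37*(-1/111) - 13316) - 9759) + 4314 = (√(⅓ - 13316) - 9759) + 4314 = (√(-39947/3) - 9759) + 4314 = (I*√119841/3 - 9759) + 4314 = (-9759 + I*√119841/3) + 4314 = -5445 + I*√119841/3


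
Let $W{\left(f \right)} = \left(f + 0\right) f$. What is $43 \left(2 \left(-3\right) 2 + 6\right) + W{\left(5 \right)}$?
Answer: $-233$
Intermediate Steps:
$W{\left(f \right)} = f^{2}$ ($W{\left(f \right)} = f f = f^{2}$)
$43 \left(2 \left(-3\right) 2 + 6\right) + W{\left(5 \right)} = 43 \left(2 \left(-3\right) 2 + 6\right) + 5^{2} = 43 \left(\left(-6\right) 2 + 6\right) + 25 = 43 \left(-12 + 6\right) + 25 = 43 \left(-6\right) + 25 = -258 + 25 = -233$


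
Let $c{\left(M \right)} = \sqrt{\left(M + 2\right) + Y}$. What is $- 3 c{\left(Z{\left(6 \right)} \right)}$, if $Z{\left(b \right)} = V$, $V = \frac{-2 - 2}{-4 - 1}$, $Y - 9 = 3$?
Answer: $- \frac{3 \sqrt{370}}{5} \approx -11.541$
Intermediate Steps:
$Y = 12$ ($Y = 9 + 3 = 12$)
$V = \frac{4}{5}$ ($V = - \frac{4}{-5} = \left(-4\right) \left(- \frac{1}{5}\right) = \frac{4}{5} \approx 0.8$)
$Z{\left(b \right)} = \frac{4}{5}$
$c{\left(M \right)} = \sqrt{14 + M}$ ($c{\left(M \right)} = \sqrt{\left(M + 2\right) + 12} = \sqrt{\left(2 + M\right) + 12} = \sqrt{14 + M}$)
$- 3 c{\left(Z{\left(6 \right)} \right)} = - 3 \sqrt{14 + \frac{4}{5}} = - 3 \sqrt{\frac{74}{5}} = - 3 \frac{\sqrt{370}}{5} = - \frac{3 \sqrt{370}}{5}$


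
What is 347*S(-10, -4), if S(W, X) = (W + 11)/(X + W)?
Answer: -347/14 ≈ -24.786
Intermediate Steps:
S(W, X) = (11 + W)/(W + X)
347*S(-10, -4) = 347*((11 - 10)/(-10 - 4)) = 347*(1/(-14)) = 347*(-1/14*1) = 347*(-1/14) = -347/14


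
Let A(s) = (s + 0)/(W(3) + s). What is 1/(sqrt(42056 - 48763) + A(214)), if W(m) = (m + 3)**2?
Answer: 13375/104808324 - 15625*I*sqrt(6707)/104808324 ≈ 0.00012761 - 0.012209*I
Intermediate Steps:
W(m) = (3 + m)**2
A(s) = s/(36 + s) (A(s) = (s + 0)/((3 + 3)**2 + s) = s/(6**2 + s) = s/(36 + s))
1/(sqrt(42056 - 48763) + A(214)) = 1/(sqrt(42056 - 48763) + 214/(36 + 214)) = 1/(sqrt(-6707) + 214/250) = 1/(I*sqrt(6707) + 214*(1/250)) = 1/(I*sqrt(6707) + 107/125) = 1/(107/125 + I*sqrt(6707))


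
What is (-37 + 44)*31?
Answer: 217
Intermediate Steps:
(-37 + 44)*31 = 7*31 = 217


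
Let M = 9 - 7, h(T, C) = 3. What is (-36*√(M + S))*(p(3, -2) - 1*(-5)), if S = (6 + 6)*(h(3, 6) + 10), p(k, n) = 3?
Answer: -288*√158 ≈ -3620.1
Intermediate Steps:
M = 2
S = 156 (S = (6 + 6)*(3 + 10) = 12*13 = 156)
(-36*√(M + S))*(p(3, -2) - 1*(-5)) = (-36*√(2 + 156))*(3 - 1*(-5)) = (-36*√158)*(3 + 5) = -36*√158*8 = -288*√158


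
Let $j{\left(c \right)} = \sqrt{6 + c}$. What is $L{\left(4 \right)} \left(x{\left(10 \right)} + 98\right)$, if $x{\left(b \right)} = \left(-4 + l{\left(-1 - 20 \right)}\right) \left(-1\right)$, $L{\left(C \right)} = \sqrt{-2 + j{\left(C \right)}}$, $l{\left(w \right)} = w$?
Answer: $123 \sqrt{-2 + \sqrt{10}} \approx 132.6$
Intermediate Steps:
$L{\left(C \right)} = \sqrt{-2 + \sqrt{6 + C}}$
$x{\left(b \right)} = 25$ ($x{\left(b \right)} = \left(-4 - 21\right) \left(-1\right) = \left(-25\right) \left(-1\right) = 25$)
$L{\left(4 \right)} \left(x{\left(10 \right)} + 98\right) = \sqrt{-2 + \sqrt{6 + 4}} \left(25 + 98\right) = \sqrt{-2 + \sqrt{10}} \cdot 123 = 123 \sqrt{-2 + \sqrt{10}}$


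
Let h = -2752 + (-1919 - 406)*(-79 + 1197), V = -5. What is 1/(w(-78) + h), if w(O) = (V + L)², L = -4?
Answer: -1/2602021 ≈ -3.8432e-7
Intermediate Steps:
w(O) = 81 (w(O) = (-5 - 4)² = (-9)² = 81)
h = -2602102 (h = -2752 - 2325*1118 = -2752 - 2599350 = -2602102)
1/(w(-78) + h) = 1/(81 - 2602102) = 1/(-2602021) = -1/2602021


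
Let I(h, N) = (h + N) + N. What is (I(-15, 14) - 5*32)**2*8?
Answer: 172872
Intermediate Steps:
I(h, N) = h + 2*N (I(h, N) = (N + h) + N = h + 2*N)
(I(-15, 14) - 5*32)**2*8 = ((-15 + 2*14) - 5*32)**2*8 = ((-15 + 28) - 160)**2*8 = (13 - 160)**2*8 = (-147)**2*8 = 21609*8 = 172872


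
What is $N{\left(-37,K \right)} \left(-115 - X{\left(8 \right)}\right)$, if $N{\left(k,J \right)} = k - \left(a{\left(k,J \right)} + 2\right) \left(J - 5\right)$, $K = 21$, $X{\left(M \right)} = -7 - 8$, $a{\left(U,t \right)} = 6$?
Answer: $16500$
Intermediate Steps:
$X{\left(M \right)} = -15$ ($X{\left(M \right)} = -7 - 8 = -15$)
$N{\left(k,J \right)} = 40 + k - 8 J$ ($N{\left(k,J \right)} = k - \left(6 + 2\right) \left(J - 5\right) = k - 8 \left(-5 + J\right) = k - \left(-40 + 8 J\right) = 40 + k - 8 J$)
$N{\left(-37,K \right)} \left(-115 - X{\left(8 \right)}\right) = \left(40 - 37 - 168\right) \left(-115 - -15\right) = \left(40 - 37 - 168\right) \left(-115 + 15\right) = \left(-165\right) \left(-100\right) = 16500$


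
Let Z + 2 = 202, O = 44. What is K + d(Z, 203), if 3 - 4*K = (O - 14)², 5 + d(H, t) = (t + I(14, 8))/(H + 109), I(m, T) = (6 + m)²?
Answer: -93647/412 ≈ -227.30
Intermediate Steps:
Z = 200 (Z = -2 + 202 = 200)
d(H, t) = -5 + (400 + t)/(109 + H) (d(H, t) = -5 + (t + (6 + 14)²)/(H + 109) = -5 + (t + 20²)/(109 + H) = -5 + (t + 400)/(109 + H) = -5 + (400 + t)/(109 + H))
K = -897/4 (K = ¾ - (44 - 14)²/4 = ¾ - ¼*30² = ¾ - ¼*900 = ¾ - 225 = -897/4 ≈ -224.25)
K + d(Z, 203) = -897/4 + (-145 + 203 - 5*200)/(109 + 200) = -897/4 + (-145 + 203 - 1000)/309 = -897/4 + (1/309)*(-942) = -897/4 - 314/103 = -93647/412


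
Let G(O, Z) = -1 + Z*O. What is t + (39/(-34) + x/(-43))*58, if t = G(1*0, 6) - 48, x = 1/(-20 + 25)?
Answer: -423246/3655 ≈ -115.80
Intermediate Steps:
G(O, Z) = -1 + O*Z
x = 1/5 ≈ 0.20000
t = -49 (t = (-1 + (1*0)*6) - 48 = (-1 + 0*6) - 48 = (-1 + 0) - 48 = -1 - 48 = -49)
t + (39/(-34) + x/(-43))*58 = -49 + (39/(-34) + (1/5)/(-43))*58 = -49 + (39*(-1/34) + (1/5)*(-1/43))*58 = -49 + (-39/34 - 1/215)*58 = -49 - 8419/7310*58 = -49 - 244151/3655 = -423246/3655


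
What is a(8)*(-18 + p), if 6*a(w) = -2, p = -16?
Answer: 34/3 ≈ 11.333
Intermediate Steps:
a(w) = -⅓ (a(w) = (⅙)*(-2) = -⅓)
a(8)*(-18 + p) = -(-18 - 16)/3 = -⅓*(-34) = 34/3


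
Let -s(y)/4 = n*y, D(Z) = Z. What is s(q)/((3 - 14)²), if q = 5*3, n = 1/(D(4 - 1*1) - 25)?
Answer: 30/1331 ≈ 0.022539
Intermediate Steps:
n = -1/22 (n = 1/((4 - 1*1) - 25) = 1/((4 - 1) - 25) = 1/(3 - 25) = 1/(-22) = -1/22 ≈ -0.045455)
q = 15
s(y) = 2*y/11 (s(y) = -(-2)*y/11 = 2*y/11)
s(q)/((3 - 14)²) = ((2/11)*15)/((3 - 14)²) = 30/(11*((-11)²)) = (30/11)/121 = (30/11)*(1/121) = 30/1331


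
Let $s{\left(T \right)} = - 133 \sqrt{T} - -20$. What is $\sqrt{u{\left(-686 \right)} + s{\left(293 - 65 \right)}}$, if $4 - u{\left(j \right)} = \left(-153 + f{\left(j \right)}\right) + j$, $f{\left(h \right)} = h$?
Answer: $\sqrt{1549 - 266 \sqrt{57}} \approx 21.43 i$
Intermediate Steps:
$u{\left(j \right)} = 157 - 2 j$ ($u{\left(j \right)} = 4 - \left(\left(-153 + j\right) + j\right) = 4 - \left(-153 + 2 j\right) = 157 - 2 j$)
$s{\left(T \right)} = 20 - 133 \sqrt{T}$ ($s{\left(T \right)} = - 133 \sqrt{T} + 20 = 20 - 133 \sqrt{T}$)
$\sqrt{u{\left(-686 \right)} + s{\left(293 - 65 \right)}} = \sqrt{\left(157 - -1372\right) + \left(20 - 133 \sqrt{293 - 65}\right)} = \sqrt{\left(157 + 1372\right) + \left(20 - 133 \sqrt{293 - 65}\right)} = \sqrt{1529 + \left(20 - 133 \sqrt{228}\right)} = \sqrt{1529 + \left(20 - 133 \cdot 2 \sqrt{57}\right)} = \sqrt{1529 + \left(20 - 266 \sqrt{57}\right)} = \sqrt{1549 - 266 \sqrt{57}}$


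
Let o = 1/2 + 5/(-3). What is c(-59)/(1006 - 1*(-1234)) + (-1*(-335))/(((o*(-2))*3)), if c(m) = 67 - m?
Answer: 53663/1120 ≈ 47.913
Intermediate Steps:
o = -7/6 (o = 1*(½) + 5*(-⅓) = ½ - 5/3 = -7/6 ≈ -1.1667)
c(-59)/(1006 - 1*(-1234)) + (-1*(-335))/(((o*(-2))*3)) = (67 - 1*(-59))/(1006 - 1*(-1234)) + (-1*(-335))/((-7/6*(-2)*3)) = (67 + 59)/(1006 + 1234) + 335/(((7/3)*3)) = 126/2240 + 335/7 = 126*(1/2240) + 335*(⅐) = 9/160 + 335/7 = 53663/1120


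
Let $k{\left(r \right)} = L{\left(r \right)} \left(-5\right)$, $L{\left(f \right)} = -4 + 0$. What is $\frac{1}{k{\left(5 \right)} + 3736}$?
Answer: $\frac{1}{3756} \approx 0.00026624$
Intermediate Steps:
$L{\left(f \right)} = -4$
$k{\left(r \right)} = 20$ ($k{\left(r \right)} = \left(-4\right) \left(-5\right) = 20$)
$\frac{1}{k{\left(5 \right)} + 3736} = \frac{1}{20 + 3736} = \frac{1}{3756}$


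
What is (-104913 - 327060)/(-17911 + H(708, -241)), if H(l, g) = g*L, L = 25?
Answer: 431973/23936 ≈ 18.047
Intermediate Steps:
H(l, g) = 25*g (H(l, g) = g*25 = 25*g)
(-104913 - 327060)/(-17911 + H(708, -241)) = (-104913 - 327060)/(-17911 + 25*(-241)) = -431973/(-17911 - 6025) = -431973/(-23936) = -431973*(-1/23936) = 431973/23936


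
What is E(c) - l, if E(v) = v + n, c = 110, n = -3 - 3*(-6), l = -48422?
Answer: 48547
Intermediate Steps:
n = 15 (n = -3 + 18 = 15)
E(v) = 15 + v (E(v) = v + 15 = 15 + v)
E(c) - l = (15 + 110) - 1*(-48422) = 125 + 48422 = 48547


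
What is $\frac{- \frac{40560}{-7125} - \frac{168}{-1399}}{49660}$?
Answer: $\frac{965674}{8250077875} \approx 0.00011705$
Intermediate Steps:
$\frac{- \frac{40560}{-7125} - \frac{168}{-1399}}{49660} = \left(\left(-40560\right) \left(- \frac{1}{7125}\right) - - \frac{168}{1399}\right) \frac{1}{49660} = \left(\frac{2704}{475} + \frac{168}{1399}\right) \frac{1}{49660} = \frac{3862696}{664525} \cdot \frac{1}{49660} = \frac{965674}{8250077875}$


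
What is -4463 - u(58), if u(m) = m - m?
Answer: -4463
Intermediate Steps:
u(m) = 0
-4463 - u(58) = -4463 - 1*0 = -4463 + 0 = -4463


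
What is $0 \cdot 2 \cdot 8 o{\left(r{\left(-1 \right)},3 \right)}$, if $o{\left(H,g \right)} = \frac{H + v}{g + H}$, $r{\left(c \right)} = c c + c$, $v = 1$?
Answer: $0$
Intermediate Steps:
$r{\left(c \right)} = c + c^{2}$ ($r{\left(c \right)} = c^{2} + c = c + c^{2}$)
$o{\left(H,g \right)} = \frac{1 + H}{H + g}$ ($o{\left(H,g \right)} = \frac{H + 1}{g + H} = \frac{1 + H}{H + g}$)
$0 \cdot 2 \cdot 8 o{\left(r{\left(-1 \right)},3 \right)} = 0 \cdot 2 \cdot 8 \frac{1 - \left(1 - 1\right)}{- (1 - 1) + 3} = 0 \cdot 8 \frac{1 - 0}{\left(-1\right) 0 + 3} = 0 \frac{1 + 0}{0 + 3} = 0 \cdot \frac{1}{3} \cdot 1 = 0 \cdot \frac{1}{3} = 0$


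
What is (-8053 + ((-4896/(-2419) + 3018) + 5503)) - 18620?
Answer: -43904792/2419 ≈ -18150.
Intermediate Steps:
(-8053 + ((-4896/(-2419) + 3018) + 5503)) - 18620 = (-8053 + ((-4896*(-1/2419) + 3018) + 5503)) - 18620 = (-8053 + ((4896/2419 + 3018) + 5503)) - 18620 = (-8053 + (7305438/2419 + 5503)) - 18620 = (-8053 + 20617195/2419) - 18620 = 1136988/2419 - 18620 = -43904792/2419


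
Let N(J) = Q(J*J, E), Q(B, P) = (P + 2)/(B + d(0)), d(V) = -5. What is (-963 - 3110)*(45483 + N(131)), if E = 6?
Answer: -794546946997/4289 ≈ -1.8525e+8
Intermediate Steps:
Q(B, P) = (2 + P)/(-5 + B) (Q(B, P) = (P + 2)/(B - 5) = (2 + P)/(-5 + B))
N(J) = 8/(-5 + J²) (N(J) = (2 + 6)/(-5 + J*J) = 8/(-5 + J²))
(-963 - 3110)*(45483 + N(131)) = (-963 - 3110)*(45483 + 8/(-5 + 131²)) = -4073*(45483 + 8/(-5 + 17161)) = -4073*(45483 + 8/17156) = -4073*(45483 + 8*(1/17156)) = -4073*(45483 + 2/4289) = -4073*195076589/4289 = -794546946997/4289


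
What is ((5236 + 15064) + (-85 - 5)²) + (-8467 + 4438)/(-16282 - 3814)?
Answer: 570730429/20096 ≈ 28400.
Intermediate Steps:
((5236 + 15064) + (-85 - 5)²) + (-8467 + 4438)/(-16282 - 3814) = (20300 + (-90)²) - 4029/(-20096) = (20300 + 8100) - 4029*(-1/20096) = 28400 + 4029/20096 = 570730429/20096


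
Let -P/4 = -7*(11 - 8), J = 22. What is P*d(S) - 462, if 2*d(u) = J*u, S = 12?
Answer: 10626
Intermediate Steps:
P = 84 (P = -(-28)*(11 - 8) = -(-28)*3 = -4*(-21) = 84)
d(u) = 11*u (d(u) = (22*u)/2 = 11*u)
P*d(S) - 462 = 84*(11*12) - 462 = 84*132 - 462 = 11088 - 462 = 10626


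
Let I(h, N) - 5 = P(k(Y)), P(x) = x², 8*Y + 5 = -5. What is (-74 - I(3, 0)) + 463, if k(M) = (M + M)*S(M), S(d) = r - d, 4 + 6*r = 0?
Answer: 219959/576 ≈ 381.87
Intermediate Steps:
r = -⅔ (r = -⅔ + (⅙)*0 = -⅔ + 0 = -⅔ ≈ -0.66667)
Y = -5/4 (Y = -5/8 + (⅛)*(-5) = -5/8 - 5/8 = -5/4 ≈ -1.2500)
S(d) = -⅔ - d
k(M) = 2*M*(-⅔ - M) (k(M) = (M + M)*(-⅔ - M) = (2*M)*(-⅔ - M) = 2*M*(-⅔ - M))
I(h, N) = 4105/576 (I(h, N) = 5 + (-⅔*(-5/4)*(2 + 3*(-5/4)))² = 5 + (-⅔*(-5/4)*(2 - 15/4))² = 5 + (-⅔*(-5/4)*(-7/4))² = 5 + (-35/24)² = 5 + 1225/576 = 4105/576)
(-74 - I(3, 0)) + 463 = (-74 - 1*4105/576) + 463 = (-74 - 4105/576) + 463 = -46729/576 + 463 = 219959/576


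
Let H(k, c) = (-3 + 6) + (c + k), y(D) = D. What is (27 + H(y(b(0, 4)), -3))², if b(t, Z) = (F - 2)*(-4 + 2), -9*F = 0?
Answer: 961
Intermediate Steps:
F = 0 (F = -⅑*0 = 0)
b(t, Z) = 4 (b(t, Z) = (0 - 2)*(-4 + 2) = -2*(-2) = 4)
H(k, c) = 3 + c + k (H(k, c) = 3 + (c + k) = 3 + c + k)
(27 + H(y(b(0, 4)), -3))² = (27 + (3 - 3 + 4))² = (27 + 4)² = 31² = 961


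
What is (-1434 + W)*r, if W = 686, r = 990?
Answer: -740520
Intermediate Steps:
(-1434 + W)*r = (-1434 + 686)*990 = -748*990 = -740520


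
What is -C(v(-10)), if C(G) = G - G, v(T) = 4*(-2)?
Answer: 0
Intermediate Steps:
v(T) = -8
C(G) = 0
-C(v(-10)) = -1*0 = 0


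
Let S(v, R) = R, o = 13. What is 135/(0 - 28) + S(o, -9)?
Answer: -387/28 ≈ -13.821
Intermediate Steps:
135/(0 - 28) + S(o, -9) = 135/(0 - 28) - 9 = 135/(-28) - 9 = -1/28*135 - 9 = -135/28 - 9 = -387/28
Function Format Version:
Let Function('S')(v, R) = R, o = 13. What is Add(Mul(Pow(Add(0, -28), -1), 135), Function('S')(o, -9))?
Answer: Rational(-387, 28) ≈ -13.821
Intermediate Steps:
Add(Mul(Pow(Add(0, -28), -1), 135), Function('S')(o, -9)) = Add(Mul(Pow(Add(0, -28), -1), 135), -9) = Add(Mul(Pow(-28, -1), 135), -9) = Add(Mul(Rational(-1, 28), 135), -9) = Add(Rational(-135, 28), -9) = Rational(-387, 28)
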